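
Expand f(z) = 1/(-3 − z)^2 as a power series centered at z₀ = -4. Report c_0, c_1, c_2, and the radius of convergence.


Let w = z − z₀, so z = z₀ + w.
Then -3 − z = -3 − (z₀ + w) = (-3 − z₀) − w = 1 − w.
f(z) = 1/(1 − w)^2 = (1/(1)^2) · (1 − w/(1))^{−2}.
By the binomial series (1−u)^{−2} = Σ_{n≥0} C(n+1, 1) u^n for |u|<1, with u = w/(1):
  c_n = C(n+1, 1) / (1)^(n+2).
  c_0 = 1/(1)^2 = 1.
  c_1 = 2/(1)^3 = 2.
  c_2 = 3/(1)^4 = 3.
The series is valid for |w/d| < 1, i.e. |z − z₀| < |d|.
Radius of convergence: R = |-3 − z₀| = |1| = 1 (distance from z₀ to the singularity z = -3).

c_0 = 1, c_1 = 2, c_2 = 3; R = 1.


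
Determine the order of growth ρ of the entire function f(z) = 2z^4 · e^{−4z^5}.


M(r) = max_{|z|=r} |2|·|z|^4·|e^{−4z^5}| = 2·r^4 · e^{4r^5} (the factors attain their maxima compatibly on |z|=r). Then log M(r) = log 2 + 4·log r + 4r^5, dominated by the last term, so log log M(r) ~ 5·log r. The polynomial factor 2z^4 contributes only a log r term and does not affect the order. ρ = 5.
Therefore ρ = 5.

Order ρ = 5.


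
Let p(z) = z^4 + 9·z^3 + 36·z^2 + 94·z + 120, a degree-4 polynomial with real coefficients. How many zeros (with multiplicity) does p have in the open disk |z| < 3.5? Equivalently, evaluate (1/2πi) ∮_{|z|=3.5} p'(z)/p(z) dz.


The zeros of p are: (-1 + 3i), (-1 - 3i), -4, -3.
Their magnitudes are: 3.162, 3.162, 4, 3.
Zeros with |z| < R = 3.5: (-1 + 3i), (-1 - 3i), -3.
Count = 3.
By the argument principle, (1/2πi) ∮_{|z|=R} p'(z)/p(z) dz equals exactly this count.

Number of zeros inside |z| < 3.5: 3.


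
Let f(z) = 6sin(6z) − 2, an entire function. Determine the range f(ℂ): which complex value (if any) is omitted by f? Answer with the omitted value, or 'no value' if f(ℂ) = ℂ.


Little Picard bounds the complement of f(ℂ) to at most one point.
sin is entire and surjective onto ℂ: for every w ∈ ℂ, sin(ζ) = w has a solution ζ ∈ ℂ (e.g., via the complex inverse arcsin). With ζ = 6z this gives z = ζ/(6). Then 6·sin(6z) takes every value in 6·ℂ = ℂ, and adding -2 is a bijection of ℂ. So f is surjective and omits no value. (Note: only on the real line is sin bounded by [−1, 1].)

Omitted value: no value.


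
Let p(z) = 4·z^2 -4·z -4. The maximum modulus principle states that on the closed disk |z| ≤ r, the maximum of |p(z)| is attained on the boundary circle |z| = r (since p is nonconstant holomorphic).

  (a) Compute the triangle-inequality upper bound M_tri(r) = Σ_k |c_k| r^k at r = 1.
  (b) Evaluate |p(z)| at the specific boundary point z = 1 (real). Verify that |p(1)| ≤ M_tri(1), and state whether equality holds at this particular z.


Coefficients: c_0 = -4, c_1 = -4, c_2 = 4. Radius r = 1.
Part (a). Triangle bound: M_tri(r) = Σ_k |c_k| r^k
  = |-4|·1^0 + |-4|·1^1 + |4|·1^2
  = 4 + 4 + 4 = 12.
This bounds M(r) := max_{|z|=r} |p(z)| from above; equality holds iff all terms c_k z^k can be made to align in phase at a single z on |z|=r.
Part (b). At z = 1 (real, on the circle |z| = r):
  p(1) = (-4)·1^0 + (-4)·1^1 + (4)·1^2 = -4.
  |p(1)| = 4.
Check: |p(1)| = 4 ≤ 12 = M_tri(1). ✓ Equality does not hold at z = 1 (the coefficients have mixed signs, so the terms do not all align in phase there).

M_tri(1) = 12; |p(1)| = 4; equality at z=1: no.


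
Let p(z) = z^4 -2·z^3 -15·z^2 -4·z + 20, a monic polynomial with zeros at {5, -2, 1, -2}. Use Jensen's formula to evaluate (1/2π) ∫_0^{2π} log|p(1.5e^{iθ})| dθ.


Zeros: -2, -2, 1, 5; r = 1.5.
Inside |z| < r: 1. Outside (|z| ≥ r): -2, -2, 5.
p(0) = 20, so log|p(0)| = log(20) = 2.9957.
Apply Jensen: I(r) = log|p(0)| + Σ_k log(r/|z_k|), summed over zeros inside |z| < r.
  log(r/|z_k|) for z_k = 1: log(1.5/1) = 0.4055
  Outside zeros (-2, -2, 5) contribute nothing to the Jensen sum.
Sum over inside zeros: 0.4055.
I(r) = log|p(0)| + (inside sum) = 2.9957 + 0.4055 = 3.4012.
Note: since some zeros are outside |z| ≤ r, the simplified n·log(r) form does NOT apply — only the inside zeros contribute.

I(r) ≈ 3.4012.


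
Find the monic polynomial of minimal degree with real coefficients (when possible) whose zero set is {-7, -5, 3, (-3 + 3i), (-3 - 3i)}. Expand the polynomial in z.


The polynomial is p(z) = ∏_{α ∈ S} (z − α), where S = {-7, -5, 3, (-3 + 3i), (-3 - 3i)}.
Expanding the product yields: p(z) = z^5 + 15·z^4 + 71·z^3 + 51·z^2 -648·z -1890.
Note conjugate pairs combine to real quadratics: (z − (-3+3i))(z − (-3−3i)) = z² + 6z + 18.
The resulting polynomial has degree 5 and real coefficients as required.

p(z) = z^5 + 15·z^4 + 71·z^3 + 51·z^2 -648·z -1890.


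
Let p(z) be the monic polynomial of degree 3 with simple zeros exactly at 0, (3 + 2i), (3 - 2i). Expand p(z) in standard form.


The polynomial is p(z) = ∏_{α ∈ S} (z − α), where S = {0, (3 + 2i), (3 - 2i)}.
Expanding the product yields: p(z) = z^3 -6·z^2 + 13·z.
Note conjugate pairs combine to real quadratics: (z − (3+2i))(z − (3−2i)) = z² − 6z + 13.
The resulting polynomial has degree 3 and real coefficients as required.

p(z) = z^3 -6·z^2 + 13·z.


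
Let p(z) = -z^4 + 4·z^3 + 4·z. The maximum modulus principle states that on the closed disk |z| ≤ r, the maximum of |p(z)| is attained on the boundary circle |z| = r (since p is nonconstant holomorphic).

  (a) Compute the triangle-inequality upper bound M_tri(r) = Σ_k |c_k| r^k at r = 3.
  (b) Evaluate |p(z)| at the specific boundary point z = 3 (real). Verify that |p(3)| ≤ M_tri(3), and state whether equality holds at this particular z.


Coefficients: c_0 = 0, c_1 = 4, c_2 = 0, c_3 = 4, c_4 = -1. Radius r = 3.
Part (a). Triangle bound: M_tri(r) = Σ_k |c_k| r^k
  = |0|·3^0 + |4|·3^1 + |0|·3^2 + |4|·3^3 + |-1|·3^4
  = 0 + 12 + 0 + 108 + 81 = 201.
This bounds M(r) := max_{|z|=r} |p(z)| from above; equality holds iff all terms c_k z^k can be made to align in phase at a single z on |z|=r.
Part (b). At z = 3 (real, on the circle |z| = r):
  p(3) = (0)·3^0 + (4)·3^1 + (0)·3^2 + (4)·3^3 + (-1)·3^4 = 39.
  |p(3)| = 39.
Check: |p(3)| = 39 ≤ 201 = M_tri(3). ✓ Equality does not hold at z = 3 (the coefficients have mixed signs, so the terms do not all align in phase there).

M_tri(3) = 201; |p(3)| = 39; equality at z=3: no.


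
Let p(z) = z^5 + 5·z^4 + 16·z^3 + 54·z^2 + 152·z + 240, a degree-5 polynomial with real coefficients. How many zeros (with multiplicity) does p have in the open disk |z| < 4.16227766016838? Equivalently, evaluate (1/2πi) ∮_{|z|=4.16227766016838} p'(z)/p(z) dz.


The zeros of p are: (1 + 3i), (1 - 3i), -3, (-2 + 2i), (-2 - 2i).
Their magnitudes are: 3.162, 3.162, 3, 2.828, 2.828.
Zeros with |z| < R = 4.16227766016838: (1 + 3i), (1 - 3i), -3, (-2 + 2i), (-2 - 2i).
Count = 5.
By the argument principle, (1/2πi) ∮_{|z|=R} p'(z)/p(z) dz equals exactly this count.

Number of zeros inside |z| < 4.16227766016838: 5.


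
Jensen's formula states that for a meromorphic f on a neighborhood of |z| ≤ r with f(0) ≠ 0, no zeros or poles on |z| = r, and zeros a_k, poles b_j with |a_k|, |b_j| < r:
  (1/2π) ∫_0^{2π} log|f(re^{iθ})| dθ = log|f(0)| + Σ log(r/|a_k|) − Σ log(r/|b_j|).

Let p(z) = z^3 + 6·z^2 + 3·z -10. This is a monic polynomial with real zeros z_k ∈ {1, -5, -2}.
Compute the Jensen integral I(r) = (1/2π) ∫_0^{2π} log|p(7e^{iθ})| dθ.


Zeros: -5, -2, 1; r = 7.
Inside |z| < r: -5, -2, 1. Outside (|z| ≥ r): ∅.
p(0) = -10, so log|p(0)| = log(10) = 2.3026.
Apply Jensen: I(r) = log|p(0)| + Σ_k log(r/|z_k|), summed over zeros inside |z| < r.
  log(r/|z_k|) for z_k = 1: log(7/1) = 1.9459
  log(r/|z_k|) for z_k = -5: log(7/5) = 0.3365
  log(r/|z_k|) for z_k = -2: log(7/2) = 1.2528
Sum over inside zeros: 3.5351.
I(r) = log|p(0)| + (inside sum) = 2.3026 + 3.5351 = 5.8377.
Closed form (all zeros inside, monic): I(r) = n·log(r) = 3·log(7) = 5.8377. ✓

I(r) ≈ 5.8377.


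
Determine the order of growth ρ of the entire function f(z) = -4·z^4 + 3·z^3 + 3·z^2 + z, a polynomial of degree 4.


|f(z)| ≤ Σ|c_k|·r^k = O(r^4) as r → ∞. Polynomial growth is O(e^{r^ε}) for every ε > 0 (since r^4/e^{r^ε} → 0), so ρ ≤ ε for all ε > 0, i.e. ρ = 0. Every nonconstant polynomial has order 0.
Therefore ρ = 0.

Order ρ = 0.


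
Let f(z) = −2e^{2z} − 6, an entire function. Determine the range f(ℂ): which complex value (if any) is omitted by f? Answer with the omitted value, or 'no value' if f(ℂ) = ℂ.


Little Picard bounds the complement of f(ℂ) to at most one point.
e^{2z} is never zero on ℂ, so -2·e^{2z} takes every value in ℂ ∖ {0}. Adding -6 shifts the range to ℂ ∖ {-6}. Thus f omits exactly the value -6.

Omitted value: -6.


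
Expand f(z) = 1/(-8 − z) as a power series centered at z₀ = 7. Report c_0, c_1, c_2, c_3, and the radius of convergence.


Let w = z − z₀, so z = z₀ + w.
Then -8 − z = -8 − (z₀ + w) = (-8 − z₀) − w = -15 − w.
f(z) = 1/(-15 − w) = (1/(-15)) · 1/(1 − w/(-15)) = Σ_{n≥0} w^n / (-15)^(n+1).
So c_n = 1/(-15)^(n+1):
  c_0 = 1/(-15)^1 = -1/15.
  c_1 = 1/(-15)^2 = 1/225.
  c_2 = 1/(-15)^3 = -1/3375.
  c_3 = 1/(-15)^4 = 1/50625.
The series is valid for |w/d| < 1, i.e. |z − z₀| < |d|.
Radius of convergence: R = |-8 − z₀| = |-15| = 15 (distance from z₀ to the singularity z = -8).

c_0 = -1/15, c_1 = 1/225, c_2 = -1/3375, c_3 = 1/50625; R = 15.


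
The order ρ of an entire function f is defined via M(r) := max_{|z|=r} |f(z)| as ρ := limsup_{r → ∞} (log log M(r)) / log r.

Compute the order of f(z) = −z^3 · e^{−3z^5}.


M(r) = max_{|z|=r} |-1|·|z|^3·|e^{−3z^5}| = 1·r^3 · e^{3r^5} (the factors attain their maxima compatibly on |z|=r). Then log M(r) = log 1 + 3·log r + 3r^5, dominated by the last term, so log log M(r) ~ 5·log r. The polynomial factor -1z^3 contributes only a log r term and does not affect the order. ρ = 5.
Therefore ρ = 5.

Order ρ = 5.


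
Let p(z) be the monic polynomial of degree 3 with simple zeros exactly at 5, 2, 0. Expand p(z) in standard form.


The polynomial is p(z) = ∏_{α ∈ S} (z − α), where S = {5, 2, 0}.
Expanding the product yields: p(z) = z^3 -7·z^2 + 10·z.
The resulting polynomial has degree 3 and real coefficients as required.

p(z) = z^3 -7·z^2 + 10·z.


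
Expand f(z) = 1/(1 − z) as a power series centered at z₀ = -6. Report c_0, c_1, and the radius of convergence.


Let w = z − z₀, so z = z₀ + w.
Then 1 − z = 1 − (z₀ + w) = (1 − z₀) − w = 7 − w.
f(z) = 1/(7 − w) = (1/(7)) · 1/(1 − w/(7)) = Σ_{n≥0} w^n / (7)^(n+1).
So c_n = 1/(7)^(n+1):
  c_0 = 1/(7)^1 = 1/7.
  c_1 = 1/(7)^2 = 1/49.
The series is valid for |w/d| < 1, i.e. |z − z₀| < |d|.
Radius of convergence: R = |1 − z₀| = |7| = 7 (distance from z₀ to the singularity z = 1).

c_0 = 1/7, c_1 = 1/49; R = 7.


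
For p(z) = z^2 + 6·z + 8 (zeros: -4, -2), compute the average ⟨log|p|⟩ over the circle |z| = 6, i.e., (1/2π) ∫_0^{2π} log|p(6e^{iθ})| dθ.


Zeros: -4, -2; r = 6.
Inside |z| < r: -4, -2. Outside (|z| ≥ r): ∅.
p(0) = 8, so log|p(0)| = log(8) = 2.0794.
Apply Jensen: I(r) = log|p(0)| + Σ_k log(r/|z_k|), summed over zeros inside |z| < r.
  log(r/|z_k|) for z_k = -4: log(6/4) = 0.4055
  log(r/|z_k|) for z_k = -2: log(6/2) = 1.0986
Sum over inside zeros: 1.5041.
I(r) = log|p(0)| + (inside sum) = 2.0794 + 1.5041 = 3.5835.
Closed form (all zeros inside, monic): I(r) = n·log(r) = 2·log(6) = 3.5835. ✓

I(r) ≈ 3.5835.


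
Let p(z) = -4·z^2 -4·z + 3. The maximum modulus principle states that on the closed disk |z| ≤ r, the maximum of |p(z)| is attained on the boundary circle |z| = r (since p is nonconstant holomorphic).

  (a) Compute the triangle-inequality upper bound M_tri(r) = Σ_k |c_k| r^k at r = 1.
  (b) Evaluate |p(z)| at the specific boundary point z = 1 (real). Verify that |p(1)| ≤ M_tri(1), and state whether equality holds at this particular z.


Coefficients: c_0 = 3, c_1 = -4, c_2 = -4. Radius r = 1.
Part (a). Triangle bound: M_tri(r) = Σ_k |c_k| r^k
  = |3|·1^0 + |-4|·1^1 + |-4|·1^2
  = 3 + 4 + 4 = 11.
This bounds M(r) := max_{|z|=r} |p(z)| from above; equality holds iff all terms c_k z^k can be made to align in phase at a single z on |z|=r.
Part (b). At z = 1 (real, on the circle |z| = r):
  p(1) = (3)·1^0 + (-4)·1^1 + (-4)·1^2 = -5.
  |p(1)| = 5.
Check: |p(1)| = 5 ≤ 11 = M_tri(1). ✓ Equality does not hold at z = 1 (the coefficients have mixed signs, so the terms do not all align in phase there).

M_tri(1) = 11; |p(1)| = 5; equality at z=1: no.


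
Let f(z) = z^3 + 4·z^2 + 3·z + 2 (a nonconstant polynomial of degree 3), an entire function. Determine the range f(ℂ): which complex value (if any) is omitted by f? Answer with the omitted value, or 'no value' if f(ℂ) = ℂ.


Little Picard bounds the complement of f(ℂ) to at most one point.
For every w ∈ ℂ, the equation p(z) − w = 0 is a nonconstant polynomial in z and hence has at least one root by the fundamental theorem of algebra. So p is surjective onto ℂ, omitting no value.

Omitted value: no value.


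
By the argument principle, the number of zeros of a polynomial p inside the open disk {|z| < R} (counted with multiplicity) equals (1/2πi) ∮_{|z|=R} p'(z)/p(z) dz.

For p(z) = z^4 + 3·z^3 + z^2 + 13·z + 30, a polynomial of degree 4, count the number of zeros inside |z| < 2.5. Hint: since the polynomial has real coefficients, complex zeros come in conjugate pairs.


The zeros of p are: -3, (1 + 2i), (1 - 2i), -2.
Their magnitudes are: 3, 2.236, 2.236, 2.
Zeros with |z| < R = 2.5: (1 + 2i), (1 - 2i), -2.
Count = 3.
By the argument principle, (1/2πi) ∮_{|z|=R} p'(z)/p(z) dz equals exactly this count.

Number of zeros inside |z| < 2.5: 3.


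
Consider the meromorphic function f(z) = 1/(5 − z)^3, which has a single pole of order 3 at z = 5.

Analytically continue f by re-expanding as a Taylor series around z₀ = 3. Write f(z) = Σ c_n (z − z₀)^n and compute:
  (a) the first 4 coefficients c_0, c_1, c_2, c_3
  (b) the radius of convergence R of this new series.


Let w = z − z₀, so z = z₀ + w.
Then 5 − z = 5 − (z₀ + w) = (5 − z₀) − w = 2 − w.
f(z) = 1/(2 − w)^3 = (1/(2)^3) · (1 − w/(2))^{−3}.
By the binomial series (1−u)^{−3} = Σ_{n≥0} C(n+2, 2) u^n for |u|<1, with u = w/(2):
  c_n = C(n+2, 2) / (2)^(n+3).
  c_0 = 1/(2)^3 = 1/8.
  c_1 = 3/(2)^4 = 3/16.
  c_2 = 6/(2)^5 = 3/16.
  c_3 = 10/(2)^6 = 5/32.
The series is valid for |w/d| < 1, i.e. |z − z₀| < |d|.
Radius of convergence: R = |5 − z₀| = |2| = 2 (distance from z₀ to the singularity z = 5).

c_0 = 1/8, c_1 = 3/16, c_2 = 3/16, c_3 = 5/32; R = 2.


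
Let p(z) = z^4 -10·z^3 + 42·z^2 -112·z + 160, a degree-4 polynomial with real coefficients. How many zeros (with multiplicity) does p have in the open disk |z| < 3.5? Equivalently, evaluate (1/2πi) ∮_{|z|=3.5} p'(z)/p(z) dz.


The zeros of p are: 4, 4, (1 + 3i), (1 - 3i).
Their magnitudes are: 4, 4, 3.162, 3.162.
Zeros with |z| < R = 3.5: (1 + 3i), (1 - 3i).
Count = 2.
By the argument principle, (1/2πi) ∮_{|z|=R} p'(z)/p(z) dz equals exactly this count.

Number of zeros inside |z| < 3.5: 2.


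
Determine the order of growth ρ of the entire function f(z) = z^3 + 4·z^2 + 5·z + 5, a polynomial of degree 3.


|f(z)| ≤ Σ|c_k|·r^k = O(r^3) as r → ∞. Polynomial growth is O(e^{r^ε}) for every ε > 0 (since r^3/e^{r^ε} → 0), so ρ ≤ ε for all ε > 0, i.e. ρ = 0. Every nonconstant polynomial has order 0.
Therefore ρ = 0.

Order ρ = 0.


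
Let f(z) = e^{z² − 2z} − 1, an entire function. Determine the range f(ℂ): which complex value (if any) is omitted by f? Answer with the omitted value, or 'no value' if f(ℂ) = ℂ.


Little Picard bounds the complement of f(ℂ) to at most one point.
The exponent g(z) = z² − 2z is a nonconstant polynomial, hence surjective onto ℂ. So e^{g(z)} takes every value in {e^w : w ∈ ℂ} = ℂ ∖ {0}. Adding -1 shifts the range to ℂ ∖ {-1}. f omits exactly -1.

Omitted value: -1.


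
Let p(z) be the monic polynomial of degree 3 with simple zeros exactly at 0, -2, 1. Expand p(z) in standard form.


The polynomial is p(z) = ∏_{α ∈ S} (z − α), where S = {0, -2, 1}.
Expanding the product yields: p(z) = z^3 + z^2 -2·z.
The resulting polynomial has degree 3 and real coefficients as required.

p(z) = z^3 + z^2 -2·z.


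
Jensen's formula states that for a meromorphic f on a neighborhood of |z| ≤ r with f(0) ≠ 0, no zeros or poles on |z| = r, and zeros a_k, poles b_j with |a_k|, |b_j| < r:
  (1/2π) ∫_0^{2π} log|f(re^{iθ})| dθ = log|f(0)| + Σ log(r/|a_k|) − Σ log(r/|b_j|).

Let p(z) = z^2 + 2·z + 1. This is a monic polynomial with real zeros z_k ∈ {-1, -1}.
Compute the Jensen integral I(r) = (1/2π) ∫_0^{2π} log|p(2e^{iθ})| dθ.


Zeros: -1, -1; r = 2.
Inside |z| < r: -1, -1. Outside (|z| ≥ r): ∅.
p(0) = 1, so log|p(0)| = log(1) = 0.0000.
Apply Jensen: I(r) = log|p(0)| + Σ_k log(r/|z_k|), summed over zeros inside |z| < r.
  log(r/|z_k|) for z_k = -1: log(2/1) = 0.6931
  log(r/|z_k|) for z_k = -1: log(2/1) = 0.6931
Sum over inside zeros: 1.3863.
I(r) = log|p(0)| + (inside sum) = 0.0000 + 1.3863 = 1.3863.
Closed form (all zeros inside, monic): I(r) = n·log(r) = 2·log(2) = 1.3863. ✓

I(r) ≈ 1.3863.


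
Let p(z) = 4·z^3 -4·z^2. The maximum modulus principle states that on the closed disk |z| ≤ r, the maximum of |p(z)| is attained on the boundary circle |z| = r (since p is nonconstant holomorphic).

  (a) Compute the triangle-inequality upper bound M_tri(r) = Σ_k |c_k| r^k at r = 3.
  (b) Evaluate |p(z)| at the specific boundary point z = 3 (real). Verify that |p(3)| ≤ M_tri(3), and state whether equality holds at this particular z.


Coefficients: c_0 = 0, c_1 = 0, c_2 = -4, c_3 = 4. Radius r = 3.
Part (a). Triangle bound: M_tri(r) = Σ_k |c_k| r^k
  = |0|·3^0 + |0|·3^1 + |-4|·3^2 + |4|·3^3
  = 0 + 0 + 36 + 108 = 144.
This bounds M(r) := max_{|z|=r} |p(z)| from above; equality holds iff all terms c_k z^k can be made to align in phase at a single z on |z|=r.
Part (b). At z = 3 (real, on the circle |z| = r):
  p(3) = (0)·3^0 + (0)·3^1 + (-4)·3^2 + (4)·3^3 = 72.
  |p(3)| = 72.
Check: |p(3)| = 72 ≤ 144 = M_tri(3). ✓ Equality does not hold at z = 3 (the coefficients have mixed signs, so the terms do not all align in phase there).

M_tri(3) = 144; |p(3)| = 72; equality at z=3: no.


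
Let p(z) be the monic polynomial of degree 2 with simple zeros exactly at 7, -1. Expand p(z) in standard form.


The polynomial is p(z) = ∏_{α ∈ S} (z − α), where S = {7, -1}.
Expanding the product yields: p(z) = z^2 -6·z -7.
The resulting polynomial has degree 2 and real coefficients as required.

p(z) = z^2 -6·z -7.


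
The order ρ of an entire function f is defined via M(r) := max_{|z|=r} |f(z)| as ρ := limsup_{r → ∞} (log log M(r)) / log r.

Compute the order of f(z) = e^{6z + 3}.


|e^{6z + 3}| = e^{Re(6·z) + 3} ≤ e^{6|z|^1 + 3} = e^{6r^1 + 3} on |z| = r, so ρ ≤ 1. Choosing z on |z|=r so that 6·z is real positive (always possible by picking arg z appropriately) gives |f(z)| = e^{6r^1 + 3}, matching the bound. The additive constant 3 does not affect log log M(r) ~ 1·log r. Hence ρ = 1.
Therefore ρ = 1.

Order ρ = 1.


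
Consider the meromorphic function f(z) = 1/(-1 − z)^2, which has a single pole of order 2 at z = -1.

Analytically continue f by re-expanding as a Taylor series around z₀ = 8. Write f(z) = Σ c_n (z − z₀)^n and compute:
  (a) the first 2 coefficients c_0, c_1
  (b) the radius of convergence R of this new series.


Let w = z − z₀, so z = z₀ + w.
Then -1 − z = -1 − (z₀ + w) = (-1 − z₀) − w = -9 − w.
f(z) = 1/(-9 − w)^2 = (1/(-9)^2) · (1 − w/(-9))^{−2}.
By the binomial series (1−u)^{−2} = Σ_{n≥0} C(n+1, 1) u^n for |u|<1, with u = w/(-9):
  c_n = C(n+1, 1) / (-9)^(n+2).
  c_0 = 1/(-9)^2 = 1/81.
  c_1 = 2/(-9)^3 = -2/729.
The series is valid for |w/d| < 1, i.e. |z − z₀| < |d|.
Radius of convergence: R = |-1 − z₀| = |-9| = 9 (distance from z₀ to the singularity z = -1).

c_0 = 1/81, c_1 = -2/729; R = 9.


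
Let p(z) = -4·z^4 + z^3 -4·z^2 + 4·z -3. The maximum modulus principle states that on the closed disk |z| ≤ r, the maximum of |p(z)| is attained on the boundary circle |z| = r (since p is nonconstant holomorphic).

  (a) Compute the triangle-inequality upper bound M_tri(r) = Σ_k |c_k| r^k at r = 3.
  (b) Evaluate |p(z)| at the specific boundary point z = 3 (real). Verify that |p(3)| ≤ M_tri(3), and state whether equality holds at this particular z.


Coefficients: c_0 = -3, c_1 = 4, c_2 = -4, c_3 = 1, c_4 = -4. Radius r = 3.
Part (a). Triangle bound: M_tri(r) = Σ_k |c_k| r^k
  = |-3|·3^0 + |4|·3^1 + |-4|·3^2 + |1|·3^3 + |-4|·3^4
  = 3 + 12 + 36 + 27 + 324 = 402.
This bounds M(r) := max_{|z|=r} |p(z)| from above; equality holds iff all terms c_k z^k can be made to align in phase at a single z on |z|=r.
Part (b). At z = 3 (real, on the circle |z| = r):
  p(3) = (-3)·3^0 + (4)·3^1 + (-4)·3^2 + (1)·3^3 + (-4)·3^4 = -324.
  |p(3)| = 324.
Check: |p(3)| = 324 ≤ 402 = M_tri(3). ✓ Equality does not hold at z = 3 (the coefficients have mixed signs, so the terms do not all align in phase there).

M_tri(3) = 402; |p(3)| = 324; equality at z=3: no.


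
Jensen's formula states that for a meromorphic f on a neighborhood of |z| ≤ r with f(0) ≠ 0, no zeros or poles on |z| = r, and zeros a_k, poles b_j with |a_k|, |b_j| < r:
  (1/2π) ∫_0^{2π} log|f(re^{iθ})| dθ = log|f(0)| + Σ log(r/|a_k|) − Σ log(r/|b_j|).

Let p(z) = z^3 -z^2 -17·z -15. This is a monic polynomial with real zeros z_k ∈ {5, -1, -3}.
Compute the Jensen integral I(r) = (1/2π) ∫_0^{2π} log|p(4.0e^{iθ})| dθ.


Zeros: -3, -1, 5; r = 4.0.
Inside |z| < r: -3, -1. Outside (|z| ≥ r): 5.
p(0) = -15, so log|p(0)| = log(15) = 2.7081.
Apply Jensen: I(r) = log|p(0)| + Σ_k log(r/|z_k|), summed over zeros inside |z| < r.
  log(r/|z_k|) for z_k = -1: log(4.0/1) = 1.3863
  log(r/|z_k|) for z_k = -3: log(4.0/3) = 0.2877
  Outside zeros (5) contribute nothing to the Jensen sum.
Sum over inside zeros: 1.6740.
I(r) = log|p(0)| + (inside sum) = 2.7081 + 1.6740 = 4.3820.
Note: since some zeros are outside |z| ≤ r, the simplified n·log(r) form does NOT apply — only the inside zeros contribute.

I(r) ≈ 4.3820.


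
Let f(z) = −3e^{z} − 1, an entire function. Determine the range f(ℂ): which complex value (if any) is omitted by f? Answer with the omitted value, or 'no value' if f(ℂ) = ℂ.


Little Picard bounds the complement of f(ℂ) to at most one point.
e^{z} is never zero on ℂ, so -3·e^{z} takes every value in ℂ ∖ {0}. Adding -1 shifts the range to ℂ ∖ {-1}. Thus f omits exactly the value -1.

Omitted value: -1.


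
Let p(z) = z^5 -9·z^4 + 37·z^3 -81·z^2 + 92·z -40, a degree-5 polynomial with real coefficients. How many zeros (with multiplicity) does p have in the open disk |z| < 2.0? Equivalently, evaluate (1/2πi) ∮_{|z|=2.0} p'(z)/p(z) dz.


The zeros of p are: (2 + 1i), (2 - 1i), (2 + 2i), (2 - 2i), 1.
Their magnitudes are: 2.236, 2.236, 2.828, 2.828, 1.
Zeros with |z| < R = 2.0: 1.
Count = 1.
By the argument principle, (1/2πi) ∮_{|z|=R} p'(z)/p(z) dz equals exactly this count.

Number of zeros inside |z| < 2.0: 1.


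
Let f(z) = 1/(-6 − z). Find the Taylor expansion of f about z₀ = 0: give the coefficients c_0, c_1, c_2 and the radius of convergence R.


Let w = z − z₀, so z = z₀ + w.
Then -6 − z = -6 − (z₀ + w) = (-6 − z₀) − w = -6 − w.
f(z) = 1/(-6 − w) = (1/(-6)) · 1/(1 − w/(-6)) = Σ_{n≥0} w^n / (-6)^(n+1).
So c_n = 1/(-6)^(n+1):
  c_0 = 1/(-6)^1 = -1/6.
  c_1 = 1/(-6)^2 = 1/36.
  c_2 = 1/(-6)^3 = -1/216.
The series is valid for |w/d| < 1, i.e. |z − z₀| < |d|.
Radius of convergence: R = |-6 − z₀| = |-6| = 6 (distance from z₀ to the singularity z = -6).

c_0 = -1/6, c_1 = 1/36, c_2 = -1/216; R = 6.


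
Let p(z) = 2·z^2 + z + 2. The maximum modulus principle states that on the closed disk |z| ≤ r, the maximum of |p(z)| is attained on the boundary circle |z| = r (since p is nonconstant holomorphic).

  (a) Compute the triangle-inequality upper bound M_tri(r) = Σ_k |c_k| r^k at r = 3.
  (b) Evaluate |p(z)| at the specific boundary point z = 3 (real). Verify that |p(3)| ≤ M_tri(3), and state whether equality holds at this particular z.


Coefficients: c_0 = 2, c_1 = 1, c_2 = 2. Radius r = 3.
Part (a). Triangle bound: M_tri(r) = Σ_k |c_k| r^k
  = |2|·3^0 + |1|·3^1 + |2|·3^2
  = 2 + 3 + 18 = 23.
This bounds M(r) := max_{|z|=r} |p(z)| from above; equality holds iff all terms c_k z^k can be made to align in phase at a single z on |z|=r.
Part (b). At z = 3 (real, on the circle |z| = r):
  p(3) = (2)·3^0 + (1)·3^1 + (2)·3^2 = 23.
  |p(3)| = 23.
Since all nonzero coefficients share the same sign, |p(3)| = 23 = M_tri(3); the triangle bound is attained at z = 3, so in fact M(r) = 23.

M_tri(3) = 23; |p(3)| = 23; equality at z=3: yes.


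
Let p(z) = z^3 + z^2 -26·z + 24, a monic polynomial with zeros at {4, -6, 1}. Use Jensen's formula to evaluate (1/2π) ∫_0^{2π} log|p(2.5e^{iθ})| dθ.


Zeros: -6, 1, 4; r = 2.5.
Inside |z| < r: 1. Outside (|z| ≥ r): -6, 4.
p(0) = 24, so log|p(0)| = log(24) = 3.1781.
Apply Jensen: I(r) = log|p(0)| + Σ_k log(r/|z_k|), summed over zeros inside |z| < r.
  log(r/|z_k|) for z_k = 1: log(2.5/1) = 0.9163
  Outside zeros (-6, 4) contribute nothing to the Jensen sum.
Sum over inside zeros: 0.9163.
I(r) = log|p(0)| + (inside sum) = 3.1781 + 0.9163 = 4.0943.
Note: since some zeros are outside |z| ≤ r, the simplified n·log(r) form does NOT apply — only the inside zeros contribute.

I(r) ≈ 4.0943.


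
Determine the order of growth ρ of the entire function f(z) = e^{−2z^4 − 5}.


|e^{−2z^4 − 5}| = e^{Re(-2·z^4) + -5} ≤ e^{2|z|^4 + -5} = e^{2r^4 + -5} on |z| = r, so ρ ≤ 4. Choosing z on |z|=r so that -2·z^4 is real positive (always possible by picking arg z appropriately) gives |f(z)| = e^{2r^4 + -5}, matching the bound. The additive constant -5 does not affect log log M(r) ~ 4·log r. Hence ρ = 4.
Therefore ρ = 4.

Order ρ = 4.


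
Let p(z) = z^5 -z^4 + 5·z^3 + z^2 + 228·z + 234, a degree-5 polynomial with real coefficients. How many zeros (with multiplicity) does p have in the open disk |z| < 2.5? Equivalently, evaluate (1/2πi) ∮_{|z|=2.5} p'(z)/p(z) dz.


The zeros of p are: (3 + 3i), (3 - 3i), (-2 + 3i), (-2 - 3i), -1.
Their magnitudes are: 4.243, 4.243, 3.606, 3.606, 1.
Zeros with |z| < R = 2.5: -1.
Count = 1.
By the argument principle, (1/2πi) ∮_{|z|=R} p'(z)/p(z) dz equals exactly this count.

Number of zeros inside |z| < 2.5: 1.


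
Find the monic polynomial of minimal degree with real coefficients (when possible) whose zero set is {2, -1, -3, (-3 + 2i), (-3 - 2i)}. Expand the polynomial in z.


The polynomial is p(z) = ∏_{α ∈ S} (z − α), where S = {2, -1, -3, (-3 + 2i), (-3 - 2i)}.
Expanding the product yields: p(z) = z^5 + 8·z^4 + 20·z^3 -10·z^2 -101·z -78.
Note conjugate pairs combine to real quadratics: (z − (-3+2i))(z − (-3−2i)) = z² + 6z + 13.
The resulting polynomial has degree 5 and real coefficients as required.

p(z) = z^5 + 8·z^4 + 20·z^3 -10·z^2 -101·z -78.


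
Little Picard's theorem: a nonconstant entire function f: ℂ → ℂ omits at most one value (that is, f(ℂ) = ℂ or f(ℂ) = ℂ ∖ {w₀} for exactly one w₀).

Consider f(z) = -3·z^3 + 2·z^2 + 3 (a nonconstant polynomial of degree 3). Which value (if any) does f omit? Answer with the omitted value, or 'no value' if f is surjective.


Little Picard bounds the complement of f(ℂ) to at most one point.
For every w ∈ ℂ, the equation p(z) − w = 0 is a nonconstant polynomial in z and hence has at least one root by the fundamental theorem of algebra. So p is surjective onto ℂ, omitting no value.

Omitted value: no value.


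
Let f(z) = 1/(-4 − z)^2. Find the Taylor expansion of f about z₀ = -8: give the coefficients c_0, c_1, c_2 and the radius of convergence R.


Let w = z − z₀, so z = z₀ + w.
Then -4 − z = -4 − (z₀ + w) = (-4 − z₀) − w = 4 − w.
f(z) = 1/(4 − w)^2 = (1/(4)^2) · (1 − w/(4))^{−2}.
By the binomial series (1−u)^{−2} = Σ_{n≥0} C(n+1, 1) u^n for |u|<1, with u = w/(4):
  c_n = C(n+1, 1) / (4)^(n+2).
  c_0 = 1/(4)^2 = 1/16.
  c_1 = 2/(4)^3 = 1/32.
  c_2 = 3/(4)^4 = 3/256.
The series is valid for |w/d| < 1, i.e. |z − z₀| < |d|.
Radius of convergence: R = |-4 − z₀| = |4| = 4 (distance from z₀ to the singularity z = -4).

c_0 = 1/16, c_1 = 1/32, c_2 = 3/256; R = 4.


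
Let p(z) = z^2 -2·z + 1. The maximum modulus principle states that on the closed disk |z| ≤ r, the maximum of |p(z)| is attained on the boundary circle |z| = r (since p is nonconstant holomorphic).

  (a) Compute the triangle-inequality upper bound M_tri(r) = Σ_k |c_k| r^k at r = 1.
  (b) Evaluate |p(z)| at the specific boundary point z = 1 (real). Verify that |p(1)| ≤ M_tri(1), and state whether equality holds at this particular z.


Coefficients: c_0 = 1, c_1 = -2, c_2 = 1. Radius r = 1.
Part (a). Triangle bound: M_tri(r) = Σ_k |c_k| r^k
  = |1|·1^0 + |-2|·1^1 + |1|·1^2
  = 1 + 2 + 1 = 4.
This bounds M(r) := max_{|z|=r} |p(z)| from above; equality holds iff all terms c_k z^k can be made to align in phase at a single z on |z|=r.
Part (b). At z = 1 (real, on the circle |z| = r):
  p(1) = (1)·1^0 + (-2)·1^1 + (1)·1^2 = 0.
  |p(1)| = 0.
Check: |p(1)| = 0 ≤ 4 = M_tri(1). ✓ Equality does not hold at z = 1 (the coefficients have mixed signs, so the terms do not all align in phase there).

M_tri(1) = 4; |p(1)| = 0; equality at z=1: no.


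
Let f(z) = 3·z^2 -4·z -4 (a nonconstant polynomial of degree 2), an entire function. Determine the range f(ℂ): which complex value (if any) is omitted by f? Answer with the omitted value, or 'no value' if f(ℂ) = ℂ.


Little Picard bounds the complement of f(ℂ) to at most one point.
For every w ∈ ℂ, the equation p(z) − w = 0 is a nonconstant polynomial in z and hence has at least one root by the fundamental theorem of algebra. So p is surjective onto ℂ, omitting no value.

Omitted value: no value.


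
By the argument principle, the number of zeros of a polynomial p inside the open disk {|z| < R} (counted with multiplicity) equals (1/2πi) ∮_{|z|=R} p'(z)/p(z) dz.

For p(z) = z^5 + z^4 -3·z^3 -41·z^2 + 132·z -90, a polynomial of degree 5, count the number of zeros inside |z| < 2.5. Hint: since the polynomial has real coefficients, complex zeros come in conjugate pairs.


The zeros of p are: (-3 + 3i), (-3 - 3i), 1, (2 + 1i), (2 - 1i).
Their magnitudes are: 4.243, 4.243, 1, 2.236, 2.236.
Zeros with |z| < R = 2.5: 1, (2 + 1i), (2 - 1i).
Count = 3.
By the argument principle, (1/2πi) ∮_{|z|=R} p'(z)/p(z) dz equals exactly this count.

Number of zeros inside |z| < 2.5: 3.


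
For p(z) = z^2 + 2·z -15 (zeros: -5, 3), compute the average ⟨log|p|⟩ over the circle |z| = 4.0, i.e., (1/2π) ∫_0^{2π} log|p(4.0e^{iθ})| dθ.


Zeros: -5, 3; r = 4.0.
Inside |z| < r: 3. Outside (|z| ≥ r): -5.
p(0) = -15, so log|p(0)| = log(15) = 2.7081.
Apply Jensen: I(r) = log|p(0)| + Σ_k log(r/|z_k|), summed over zeros inside |z| < r.
  log(r/|z_k|) for z_k = 3: log(4.0/3) = 0.2877
  Outside zeros (-5) contribute nothing to the Jensen sum.
Sum over inside zeros: 0.2877.
I(r) = log|p(0)| + (inside sum) = 2.7081 + 0.2877 = 2.9957.
Note: since some zeros are outside |z| ≤ r, the simplified n·log(r) form does NOT apply — only the inside zeros contribute.

I(r) ≈ 2.9957.


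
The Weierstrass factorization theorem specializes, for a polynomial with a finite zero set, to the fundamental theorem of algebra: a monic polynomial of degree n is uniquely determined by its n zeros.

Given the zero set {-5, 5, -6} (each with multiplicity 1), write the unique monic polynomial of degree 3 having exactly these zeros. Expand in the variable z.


The polynomial is p(z) = ∏_{α ∈ S} (z − α), where S = {-5, 5, -6}.
Expanding the product yields: p(z) = z^3 + 6·z^2 -25·z -150.
The resulting polynomial has degree 3 and real coefficients as required.

p(z) = z^3 + 6·z^2 -25·z -150.


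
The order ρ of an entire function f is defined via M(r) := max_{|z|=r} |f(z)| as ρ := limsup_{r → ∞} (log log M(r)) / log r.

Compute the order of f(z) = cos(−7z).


cos(w) is a linear combination of e^{iw} and e^{−iw} (or e^w, e^{−w} in the hyperbolic case), so |cos(w)| ≤ e^{|w|}. With w = −7z, |w| ≤ 7|z| + 0 = 7r + 0 on |z| = r, giving M(r) ≤ e^{7r + 0}, so ρ ≤ 1. On a suitable ray (z = it for sin/cos; z = t for sinh/cosh, t real → ∞), |cos(−7z)| grows like e^{7|t|}/2, so ρ ≥ 1. Hence ρ = 1.
Therefore ρ = 1.

Order ρ = 1.


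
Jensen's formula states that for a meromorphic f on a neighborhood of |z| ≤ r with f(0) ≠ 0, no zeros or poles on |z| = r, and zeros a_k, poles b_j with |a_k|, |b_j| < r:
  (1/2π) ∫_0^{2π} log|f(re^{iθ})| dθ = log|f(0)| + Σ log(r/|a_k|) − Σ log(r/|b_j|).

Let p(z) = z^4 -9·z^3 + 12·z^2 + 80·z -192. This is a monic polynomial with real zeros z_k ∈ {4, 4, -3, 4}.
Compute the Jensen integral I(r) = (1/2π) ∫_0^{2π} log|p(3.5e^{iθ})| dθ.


Zeros: -3, 4, 4, 4; r = 3.5.
Inside |z| < r: -3. Outside (|z| ≥ r): 4, 4, 4.
p(0) = -192, so log|p(0)| = log(192) = 5.2575.
Apply Jensen: I(r) = log|p(0)| + Σ_k log(r/|z_k|), summed over zeros inside |z| < r.
  log(r/|z_k|) for z_k = -3: log(3.5/3) = 0.1542
  Outside zeros (4, 4, 4) contribute nothing to the Jensen sum.
Sum over inside zeros: 0.1542.
I(r) = log|p(0)| + (inside sum) = 5.2575 + 0.1542 = 5.4116.
Note: since some zeros are outside |z| ≤ r, the simplified n·log(r) form does NOT apply — only the inside zeros contribute.

I(r) ≈ 5.4116.


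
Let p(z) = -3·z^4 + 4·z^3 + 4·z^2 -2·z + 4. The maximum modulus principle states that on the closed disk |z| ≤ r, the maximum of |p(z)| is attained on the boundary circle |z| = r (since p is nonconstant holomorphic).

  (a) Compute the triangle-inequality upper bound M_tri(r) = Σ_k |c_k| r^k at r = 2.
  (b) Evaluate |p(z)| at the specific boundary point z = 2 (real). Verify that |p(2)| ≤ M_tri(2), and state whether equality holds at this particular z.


Coefficients: c_0 = 4, c_1 = -2, c_2 = 4, c_3 = 4, c_4 = -3. Radius r = 2.
Part (a). Triangle bound: M_tri(r) = Σ_k |c_k| r^k
  = |4|·2^0 + |-2|·2^1 + |4|·2^2 + |4|·2^3 + |-3|·2^4
  = 4 + 4 + 16 + 32 + 48 = 104.
This bounds M(r) := max_{|z|=r} |p(z)| from above; equality holds iff all terms c_k z^k can be made to align in phase at a single z on |z|=r.
Part (b). At z = 2 (real, on the circle |z| = r):
  p(2) = (4)·2^0 + (-2)·2^1 + (4)·2^2 + (4)·2^3 + (-3)·2^4 = 0.
  |p(2)| = 0.
Check: |p(2)| = 0 ≤ 104 = M_tri(2). ✓ Equality does not hold at z = 2 (the coefficients have mixed signs, so the terms do not all align in phase there).

M_tri(2) = 104; |p(2)| = 0; equality at z=2: no.


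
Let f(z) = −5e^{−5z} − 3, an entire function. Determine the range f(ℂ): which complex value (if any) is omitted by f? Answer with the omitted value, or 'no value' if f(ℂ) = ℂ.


Little Picard bounds the complement of f(ℂ) to at most one point.
e^{−5z} is never zero on ℂ, so -5·e^{−5z} takes every value in ℂ ∖ {0}. Adding -3 shifts the range to ℂ ∖ {-3}. Thus f omits exactly the value -3.

Omitted value: -3.


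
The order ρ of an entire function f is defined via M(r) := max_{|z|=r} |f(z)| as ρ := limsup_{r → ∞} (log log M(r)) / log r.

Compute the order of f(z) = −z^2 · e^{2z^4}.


M(r) = max_{|z|=r} |-1|·|z|^2·|e^{2z^4}| = 1·r^2 · e^{2r^4} (the factors attain their maxima compatibly on |z|=r). Then log M(r) = log 1 + 2·log r + 2r^4, dominated by the last term, so log log M(r) ~ 4·log r. The polynomial factor -1z^2 contributes only a log r term and does not affect the order. ρ = 4.
Therefore ρ = 4.

Order ρ = 4.


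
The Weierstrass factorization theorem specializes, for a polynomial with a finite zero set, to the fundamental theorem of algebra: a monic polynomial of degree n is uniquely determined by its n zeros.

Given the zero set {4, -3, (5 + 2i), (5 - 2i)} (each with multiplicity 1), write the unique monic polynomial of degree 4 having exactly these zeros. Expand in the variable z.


The polynomial is p(z) = ∏_{α ∈ S} (z − α), where S = {4, -3, (5 + 2i), (5 - 2i)}.
Expanding the product yields: p(z) = z^4 -11·z^3 + 27·z^2 + 91·z -348.
Note conjugate pairs combine to real quadratics: (z − (5+2i))(z − (5−2i)) = z² − 10z + 29.
The resulting polynomial has degree 4 and real coefficients as required.

p(z) = z^4 -11·z^3 + 27·z^2 + 91·z -348.


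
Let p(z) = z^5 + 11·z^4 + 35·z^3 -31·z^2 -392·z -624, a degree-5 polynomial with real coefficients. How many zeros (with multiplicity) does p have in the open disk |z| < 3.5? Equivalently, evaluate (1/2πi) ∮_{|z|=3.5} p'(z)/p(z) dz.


The zeros of p are: 3, -4, -4, (-3 + 2i), (-3 - 2i).
Their magnitudes are: 3, 4, 4, 3.606, 3.606.
Zeros with |z| < R = 3.5: 3.
Count = 1.
By the argument principle, (1/2πi) ∮_{|z|=R} p'(z)/p(z) dz equals exactly this count.

Number of zeros inside |z| < 3.5: 1.


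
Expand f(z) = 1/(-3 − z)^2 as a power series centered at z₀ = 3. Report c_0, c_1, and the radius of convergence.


Let w = z − z₀, so z = z₀ + w.
Then -3 − z = -3 − (z₀ + w) = (-3 − z₀) − w = -6 − w.
f(z) = 1/(-6 − w)^2 = (1/(-6)^2) · (1 − w/(-6))^{−2}.
By the binomial series (1−u)^{−2} = Σ_{n≥0} C(n+1, 1) u^n for |u|<1, with u = w/(-6):
  c_n = C(n+1, 1) / (-6)^(n+2).
  c_0 = 1/(-6)^2 = 1/36.
  c_1 = 2/(-6)^3 = -1/108.
The series is valid for |w/d| < 1, i.e. |z − z₀| < |d|.
Radius of convergence: R = |-3 − z₀| = |-6| = 6 (distance from z₀ to the singularity z = -3).

c_0 = 1/36, c_1 = -1/108; R = 6.


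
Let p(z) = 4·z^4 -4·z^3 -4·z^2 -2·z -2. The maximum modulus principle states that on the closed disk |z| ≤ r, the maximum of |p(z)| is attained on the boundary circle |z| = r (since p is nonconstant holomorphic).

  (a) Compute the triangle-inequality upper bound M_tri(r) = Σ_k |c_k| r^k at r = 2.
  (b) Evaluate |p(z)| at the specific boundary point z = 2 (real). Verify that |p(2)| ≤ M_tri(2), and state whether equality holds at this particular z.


Coefficients: c_0 = -2, c_1 = -2, c_2 = -4, c_3 = -4, c_4 = 4. Radius r = 2.
Part (a). Triangle bound: M_tri(r) = Σ_k |c_k| r^k
  = |-2|·2^0 + |-2|·2^1 + |-4|·2^2 + |-4|·2^3 + |4|·2^4
  = 2 + 4 + 16 + 32 + 64 = 118.
This bounds M(r) := max_{|z|=r} |p(z)| from above; equality holds iff all terms c_k z^k can be made to align in phase at a single z on |z|=r.
Part (b). At z = 2 (real, on the circle |z| = r):
  p(2) = (-2)·2^0 + (-2)·2^1 + (-4)·2^2 + (-4)·2^3 + (4)·2^4 = 10.
  |p(2)| = 10.
Check: |p(2)| = 10 ≤ 118 = M_tri(2). ✓ Equality does not hold at z = 2 (the coefficients have mixed signs, so the terms do not all align in phase there).

M_tri(2) = 118; |p(2)| = 10; equality at z=2: no.


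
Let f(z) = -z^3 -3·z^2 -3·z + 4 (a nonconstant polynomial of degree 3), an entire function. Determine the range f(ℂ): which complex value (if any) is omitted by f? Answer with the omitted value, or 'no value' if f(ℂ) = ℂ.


Little Picard bounds the complement of f(ℂ) to at most one point.
For every w ∈ ℂ, the equation p(z) − w = 0 is a nonconstant polynomial in z and hence has at least one root by the fundamental theorem of algebra. So p is surjective onto ℂ, omitting no value.

Omitted value: no value.


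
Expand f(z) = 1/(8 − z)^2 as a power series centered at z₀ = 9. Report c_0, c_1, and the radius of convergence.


Let w = z − z₀, so z = z₀ + w.
Then 8 − z = 8 − (z₀ + w) = (8 − z₀) − w = -1 − w.
f(z) = 1/(-1 − w)^2 = (1/(-1)^2) · (1 − w/(-1))^{−2}.
By the binomial series (1−u)^{−2} = Σ_{n≥0} C(n+1, 1) u^n for |u|<1, with u = w/(-1):
  c_n = C(n+1, 1) / (-1)^(n+2).
  c_0 = 1/(-1)^2 = 1.
  c_1 = 2/(-1)^3 = -2.
The series is valid for |w/d| < 1, i.e. |z − z₀| < |d|.
Radius of convergence: R = |8 − z₀| = |-1| = 1 (distance from z₀ to the singularity z = 8).

c_0 = 1, c_1 = -2; R = 1.
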